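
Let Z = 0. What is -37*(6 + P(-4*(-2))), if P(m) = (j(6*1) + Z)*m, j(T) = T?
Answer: -1998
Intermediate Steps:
P(m) = 6*m (P(m) = (6*1 + 0)*m = (6 + 0)*m = 6*m)
-37*(6 + P(-4*(-2))) = -37*(6 + 6*(-4*(-2))) = -37*(6 + 6*8) = -37*(6 + 48) = -37*54 = -1998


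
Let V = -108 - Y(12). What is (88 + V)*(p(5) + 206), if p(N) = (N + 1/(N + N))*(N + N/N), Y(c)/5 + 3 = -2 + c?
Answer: -13013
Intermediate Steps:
Y(c) = -25 + 5*c (Y(c) = -15 + 5*(-2 + c) = -15 + (-10 + 5*c) = -25 + 5*c)
V = -143 (V = -108 - (-25 + 5*12) = -108 - (-25 + 60) = -108 - 1*35 = -108 - 35 = -143)
p(N) = (1 + N)*(N + 1/(2*N)) (p(N) = (N + 1/(2*N))*(N + 1) = (N + 1/(2*N))*(1 + N) = (1 + N)*(N + 1/(2*N)))
(88 + V)*(p(5) + 206) = (88 - 143)*((½ + 5 + 5² + (½)/5) + 206) = -55*((½ + 5 + 25 + (½)*(⅕)) + 206) = -55*((½ + 5 + 25 + ⅒) + 206) = -55*(153/5 + 206) = -55*1183/5 = -13013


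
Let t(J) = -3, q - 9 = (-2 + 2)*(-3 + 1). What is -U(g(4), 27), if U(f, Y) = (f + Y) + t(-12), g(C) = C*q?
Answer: -60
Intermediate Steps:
q = 9 (q = 9 + (-2 + 2)*(-3 + 1) = 9 + 0*(-2) = 9 + 0 = 9)
g(C) = 9*C (g(C) = C*9 = 9*C)
U(f, Y) = -3 + Y + f (U(f, Y) = (f + Y) - 3 = (Y + f) - 3 = -3 + Y + f)
-U(g(4), 27) = -(-3 + 27 + 9*4) = -(-3 + 27 + 36) = -1*60 = -60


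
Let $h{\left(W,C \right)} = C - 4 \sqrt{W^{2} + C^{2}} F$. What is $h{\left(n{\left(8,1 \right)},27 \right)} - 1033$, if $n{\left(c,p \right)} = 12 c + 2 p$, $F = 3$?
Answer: $-1033 - 324 \sqrt{10333} \approx -33968.0$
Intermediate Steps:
$n{\left(c,p \right)} = 2 p + 12 c$
$h{\left(W,C \right)} = - 12 C \sqrt{C^{2} + W^{2}}$ ($h{\left(W,C \right)} = C - 4 \sqrt{W^{2} + C^{2}} \cdot 3 = C - 4 \sqrt{C^{2} + W^{2}} \cdot 3 = C \left(- 12 \sqrt{C^{2} + W^{2}}\right) = - 12 C \sqrt{C^{2} + W^{2}}$)
$h{\left(n{\left(8,1 \right)},27 \right)} - 1033 = \left(-12\right) 27 \sqrt{27^{2} + \left(2 \cdot 1 + 12 \cdot 8\right)^{2}} - 1033 = \left(-12\right) 27 \sqrt{729 + \left(2 + 96\right)^{2}} - 1033 = \left(-12\right) 27 \sqrt{729 + 98^{2}} - 1033 = \left(-12\right) 27 \sqrt{729 + 9604} - 1033 = \left(-12\right) 27 \sqrt{10333} - 1033 = - 324 \sqrt{10333} - 1033 = -1033 - 324 \sqrt{10333}$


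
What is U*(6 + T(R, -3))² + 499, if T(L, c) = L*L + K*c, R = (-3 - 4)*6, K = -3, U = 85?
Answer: 269011984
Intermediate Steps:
R = -42 (R = -7*6 = -42)
T(L, c) = L² - 3*c (T(L, c) = L*L - 3*c = L² - 3*c)
U*(6 + T(R, -3))² + 499 = 85*(6 + ((-42)² - 3*(-3)))² + 499 = 85*(6 + (1764 + 9))² + 499 = 85*(6 + 1773)² + 499 = 85*1779² + 499 = 85*3164841 + 499 = 269011485 + 499 = 269011984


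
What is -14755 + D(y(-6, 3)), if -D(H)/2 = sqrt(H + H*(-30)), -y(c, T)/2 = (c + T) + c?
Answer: -14755 - 6*I*sqrt(58) ≈ -14755.0 - 45.695*I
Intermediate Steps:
y(c, T) = -4*c - 2*T (y(c, T) = -2*((c + T) + c) = -2*((T + c) + c) = -2*(T + 2*c) = -4*c - 2*T)
D(H) = -2*sqrt(29)*sqrt(-H) (D(H) = -2*sqrt(H + H*(-30)) = -2*sqrt(H - 30*H) = -2*sqrt(29)*sqrt(-H))
-14755 + D(y(-6, 3)) = -14755 - 2*sqrt(29)*sqrt(-(-4*(-6) - 2*3)) = -14755 - 2*sqrt(29)*sqrt(-(24 - 6)) = -14755 - 2*sqrt(29)*sqrt(-1*18) = -14755 - 2*sqrt(29)*sqrt(-18) = -14755 - 2*sqrt(29)*3*I*sqrt(2) = -14755 - 6*I*sqrt(58)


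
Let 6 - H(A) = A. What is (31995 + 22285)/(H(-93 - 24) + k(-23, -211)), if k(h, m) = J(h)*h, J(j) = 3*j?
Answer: 5428/171 ≈ 31.743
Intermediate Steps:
H(A) = 6 - A
k(h, m) = 3*h² (k(h, m) = (3*h)*h = 3*h²)
(31995 + 22285)/(H(-93 - 24) + k(-23, -211)) = (31995 + 22285)/((6 - (-93 - 24)) + 3*(-23)²) = 54280/((6 - 1*(-117)) + 3*529) = 54280/((6 + 117) + 1587) = 54280/(123 + 1587) = 54280/1710 = 54280*(1/1710) = 5428/171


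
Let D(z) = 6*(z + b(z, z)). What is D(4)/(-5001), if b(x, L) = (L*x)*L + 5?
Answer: -146/1667 ≈ -0.087582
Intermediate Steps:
b(x, L) = 5 + x*L**2 (b(x, L) = x*L**2 + 5 = 5 + x*L**2)
D(z) = 30 + 6*z + 6*z**3 (D(z) = 6*(z + (5 + z*z**2)) = 6*(z + (5 + z**3)) = 6*(5 + z + z**3) = 30 + 6*z + 6*z**3)
D(4)/(-5001) = (30 + 6*4 + 6*4**3)/(-5001) = (30 + 24 + 6*64)*(-1/5001) = (30 + 24 + 384)*(-1/5001) = 438*(-1/5001) = -146/1667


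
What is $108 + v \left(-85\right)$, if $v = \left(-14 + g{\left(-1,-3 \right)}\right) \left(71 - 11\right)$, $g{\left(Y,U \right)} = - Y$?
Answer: $66408$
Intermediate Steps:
$v = -780$ ($v = \left(-14 - -1\right) \left(71 - 11\right) = \left(-14 + 1\right) 60 = \left(-13\right) 60 = -780$)
$108 + v \left(-85\right) = 108 - -66300 = 108 + 66300 = 66408$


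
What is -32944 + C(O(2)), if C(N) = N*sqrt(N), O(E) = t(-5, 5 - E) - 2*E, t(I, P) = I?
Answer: -32944 - 27*I ≈ -32944.0 - 27.0*I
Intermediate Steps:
O(E) = -5 - 2*E
C(N) = N**(3/2)
-32944 + C(O(2)) = -32944 + (-5 - 2*2)**(3/2) = -32944 + (-5 - 4)**(3/2) = -32944 + (-9)**(3/2) = -32944 - 27*I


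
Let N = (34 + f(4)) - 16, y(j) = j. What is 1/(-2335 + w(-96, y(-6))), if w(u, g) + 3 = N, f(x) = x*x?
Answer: -1/2304 ≈ -0.00043403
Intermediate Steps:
f(x) = x²
N = 34 (N = (34 + 4²) - 16 = (34 + 16) - 16 = 50 - 16 = 34)
w(u, g) = 31 (w(u, g) = -3 + 34 = 31)
1/(-2335 + w(-96, y(-6))) = 1/(-2335 + 31) = 1/(-2304) = -1/2304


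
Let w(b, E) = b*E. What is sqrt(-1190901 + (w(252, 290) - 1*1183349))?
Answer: I*sqrt(2301170) ≈ 1517.0*I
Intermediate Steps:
w(b, E) = E*b
sqrt(-1190901 + (w(252, 290) - 1*1183349)) = sqrt(-1190901 + (290*252 - 1*1183349)) = sqrt(-1190901 + (73080 - 1183349)) = sqrt(-1190901 - 1110269) = sqrt(-2301170) = I*sqrt(2301170)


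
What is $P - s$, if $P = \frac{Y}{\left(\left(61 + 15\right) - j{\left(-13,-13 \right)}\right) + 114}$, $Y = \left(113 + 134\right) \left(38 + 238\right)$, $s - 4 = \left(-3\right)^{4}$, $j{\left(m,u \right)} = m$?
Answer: $\frac{50917}{203} \approx 250.82$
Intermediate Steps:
$s = 85$ ($s = 4 + \left(-3\right)^{4} = 4 + 81 = 85$)
$Y = 68172$ ($Y = 247 \cdot 276 = 68172$)
$P = \frac{68172}{203}$ ($P = \frac{68172}{\left(\left(61 + 15\right) - -13\right) + 114} = \frac{68172}{\left(76 + 13\right) + 114} = \frac{68172}{89 + 114} = \frac{68172}{203} \approx 335.82$)
$P - s = \frac{68172}{203} - 85 = \frac{50917}{203}$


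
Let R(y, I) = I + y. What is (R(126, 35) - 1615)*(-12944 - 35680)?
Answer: 70699296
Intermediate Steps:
(R(126, 35) - 1615)*(-12944 - 35680) = ((35 + 126) - 1615)*(-12944 - 35680) = (161 - 1615)*(-48624) = -1454*(-48624) = 70699296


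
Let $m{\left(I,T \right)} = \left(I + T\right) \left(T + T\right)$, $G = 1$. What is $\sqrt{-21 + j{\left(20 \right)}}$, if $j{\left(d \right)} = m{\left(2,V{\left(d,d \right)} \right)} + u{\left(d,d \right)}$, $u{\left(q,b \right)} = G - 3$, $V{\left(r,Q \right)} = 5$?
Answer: $\sqrt{47} \approx 6.8557$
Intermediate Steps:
$u{\left(q,b \right)} = -2$ ($u{\left(q,b \right)} = 1 - 3 = -2$)
$m{\left(I,T \right)} = 2 T \left(I + T\right)$ ($m{\left(I,T \right)} = \left(I + T\right) 2 T = 2 T \left(I + T\right)$)
$j{\left(d \right)} = 68$ ($j{\left(d \right)} = 2 \cdot 5 \left(2 + 5\right) - 2 = 2 \cdot 5 \cdot 7 - 2 = 70 - 2 = 68$)
$\sqrt{-21 + j{\left(20 \right)}} = \sqrt{-21 + 68} = \sqrt{47}$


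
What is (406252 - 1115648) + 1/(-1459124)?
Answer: -1035096729105/1459124 ≈ -7.0940e+5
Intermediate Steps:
(406252 - 1115648) + 1/(-1459124) = -709396 - 1/1459124 = -1035096729105/1459124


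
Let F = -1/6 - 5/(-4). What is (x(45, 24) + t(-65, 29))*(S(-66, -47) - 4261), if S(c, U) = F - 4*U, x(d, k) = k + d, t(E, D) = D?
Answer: -2394287/6 ≈ -3.9905e+5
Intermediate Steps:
F = 13/12 (F = -1*⅙ - 5*(-¼) = -⅙ + 5/4 = 13/12 ≈ 1.0833)
x(d, k) = d + k
S(c, U) = 13/12 - 4*U
(x(45, 24) + t(-65, 29))*(S(-66, -47) - 4261) = ((45 + 24) + 29)*((13/12 - 4*(-47)) - 4261) = (69 + 29)*((13/12 + 188) - 4261) = 98*(2269/12 - 4261) = 98*(-48863/12) = -2394287/6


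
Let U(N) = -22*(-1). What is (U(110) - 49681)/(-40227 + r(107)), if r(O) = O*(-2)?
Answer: 49659/40441 ≈ 1.2279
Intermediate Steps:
U(N) = 22
r(O) = -2*O
(U(110) - 49681)/(-40227 + r(107)) = (22 - 49681)/(-40227 - 2*107) = -49659/(-40227 - 214) = -49659/(-40441) = -49659*(-1/40441) = 49659/40441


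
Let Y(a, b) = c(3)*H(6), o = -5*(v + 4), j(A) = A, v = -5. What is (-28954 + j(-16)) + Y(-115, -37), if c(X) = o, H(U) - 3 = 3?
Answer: -28940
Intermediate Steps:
H(U) = 6 (H(U) = 3 + 3 = 6)
o = 5 (o = -5*(-5 + 4) = -5*(-1) = 5)
c(X) = 5
Y(a, b) = 30 (Y(a, b) = 5*6 = 30)
(-28954 + j(-16)) + Y(-115, -37) = (-28954 - 16) + 30 = -28970 + 30 = -28940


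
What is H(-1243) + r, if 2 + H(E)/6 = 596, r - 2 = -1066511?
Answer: -1062945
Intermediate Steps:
r = -1066509 (r = 2 - 1066511 = -1066509)
H(E) = 3564 (H(E) = -12 + 6*596 = -12 + 3576 = 3564)
H(-1243) + r = 3564 - 1066509 = -1062945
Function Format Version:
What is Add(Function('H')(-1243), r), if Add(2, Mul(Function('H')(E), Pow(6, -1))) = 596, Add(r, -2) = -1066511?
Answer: -1062945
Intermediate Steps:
r = -1066509 (r = Add(2, -1066511) = -1066509)
Function('H')(E) = 3564 (Function('H')(E) = Add(-12, Mul(6, 596)) = Add(-12, 3576) = 3564)
Add(Function('H')(-1243), r) = Add(3564, -1066509) = -1062945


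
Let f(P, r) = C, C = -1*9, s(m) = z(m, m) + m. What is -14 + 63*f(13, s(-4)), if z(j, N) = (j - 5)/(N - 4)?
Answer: -581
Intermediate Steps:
z(j, N) = (-5 + j)/(-4 + N)
s(m) = m + (-5 + m)/(-4 + m) (s(m) = (-5 + m)/(-4 + m) + m = m + (-5 + m)/(-4 + m))
C = -9
f(P, r) = -9
-14 + 63*f(13, s(-4)) = -14 + 63*(-9) = -14 - 567 = -581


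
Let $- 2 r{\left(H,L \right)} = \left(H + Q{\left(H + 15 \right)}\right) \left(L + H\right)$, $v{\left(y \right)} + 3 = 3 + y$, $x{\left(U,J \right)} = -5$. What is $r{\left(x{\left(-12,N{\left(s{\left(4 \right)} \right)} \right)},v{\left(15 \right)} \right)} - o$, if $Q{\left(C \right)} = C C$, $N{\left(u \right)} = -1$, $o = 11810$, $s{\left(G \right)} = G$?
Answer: $-12285$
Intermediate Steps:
$Q{\left(C \right)} = C^{2}$
$v{\left(y \right)} = y$ ($v{\left(y \right)} = -3 + \left(3 + y\right) = y$)
$r{\left(H,L \right)} = - \frac{\left(H + L\right) \left(H + \left(15 + H\right)^{2}\right)}{2}$ ($r{\left(H,L \right)} = - \frac{\left(H + \left(H + 15\right)^{2}\right) \left(L + H\right)}{2} = - \frac{\left(H + \left(15 + H\right)^{2}\right) \left(H + L\right)}{2} = - \frac{\left(H + L\right) \left(H + \left(15 + H\right)^{2}\right)}{2}$)
$r{\left(x{\left(-12,N{\left(s{\left(4 \right)} \right)} \right)},v{\left(15 \right)} \right)} - o = \left(- \frac{\left(-5\right)^{2}}{2} - \left(- \frac{5}{2}\right) 15 - - \frac{5 \left(15 - 5\right)^{2}}{2} - \frac{15 \left(15 - 5\right)^{2}}{2}\right) - 11810 = \left(\left(- \frac{1}{2}\right) 25 + \frac{75}{2} - - \frac{5 \cdot 10^{2}}{2} - \frac{15 \cdot 10^{2}}{2}\right) - 11810 = \left(- \frac{25}{2} + \frac{75}{2} - \left(- \frac{5}{2}\right) 100 - \frac{15}{2} \cdot 100\right) - 11810 = \left(- \frac{25}{2} + \frac{75}{2} + 250 - 750\right) - 11810 = -475 - 11810 = -12285$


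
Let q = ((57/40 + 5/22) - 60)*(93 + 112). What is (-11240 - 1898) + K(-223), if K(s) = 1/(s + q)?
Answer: -14086787034/1072217 ≈ -13138.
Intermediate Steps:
q = -1052593/88 (q = ((57*(1/40) + 5*(1/22)) - 60)*205 = ((57/40 + 5/22) - 60)*205 = (727/440 - 60)*205 = -25673/440*205 = -1052593/88 ≈ -11961.)
K(s) = 1/(-1052593/88 + s) (K(s) = 1/(s - 1052593/88) = 1/(-1052593/88 + s))
(-11240 - 1898) + K(-223) = (-11240 - 1898) + 88/(-1052593 + 88*(-223)) = -13138 + 88/(-1052593 - 19624) = -13138 + 88/(-1072217) = -13138 + 88*(-1/1072217) = -13138 - 88/1072217 = -14086787034/1072217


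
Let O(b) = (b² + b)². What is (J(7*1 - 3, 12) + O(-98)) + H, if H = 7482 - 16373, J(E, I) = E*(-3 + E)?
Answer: 90355149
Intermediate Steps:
O(b) = (b + b²)²
H = -8891
(J(7*1 - 3, 12) + O(-98)) + H = ((7*1 - 3)*(-3 + (7*1 - 3)) + (-98)²*(1 - 98)²) - 8891 = ((7 - 3)*(-3 + (7 - 3)) + 9604*(-97)²) - 8891 = (4*(-3 + 4) + 9604*9409) - 8891 = (4*1 + 90364036) - 8891 = (4 + 90364036) - 8891 = 90364040 - 8891 = 90355149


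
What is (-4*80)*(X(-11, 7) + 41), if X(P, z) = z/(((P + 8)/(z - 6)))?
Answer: -37120/3 ≈ -12373.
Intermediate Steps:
X(P, z) = z*(-6 + z)/(8 + P) (X(P, z) = z/(((8 + P)/(-6 + z))) = z*((-6 + z)/(8 + P)) = z*(-6 + z)/(8 + P))
(-4*80)*(X(-11, 7) + 41) = (-4*80)*(7*(-6 + 7)/(8 - 11) + 41) = -320*(7*1/(-3) + 41) = -320*(7*(-⅓)*1 + 41) = -320*(-7/3 + 41) = -320*116/3 = -37120/3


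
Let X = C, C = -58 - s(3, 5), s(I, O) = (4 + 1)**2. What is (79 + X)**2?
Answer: 16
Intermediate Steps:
s(I, O) = 25 (s(I, O) = 5**2 = 25)
C = -83 (C = -58 - 1*25 = -58 - 25 = -83)
X = -83
(79 + X)**2 = (79 - 83)**2 = (-4)**2 = 16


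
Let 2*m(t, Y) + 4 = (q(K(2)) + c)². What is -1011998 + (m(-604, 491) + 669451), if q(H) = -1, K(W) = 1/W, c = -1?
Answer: -342547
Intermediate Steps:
K(W) = 1/W
m(t, Y) = 0 (m(t, Y) = -2 + (-1 - 1)²/2 = -2 + (½)*(-2)² = -2 + (½)*4 = -2 + 2 = 0)
-1011998 + (m(-604, 491) + 669451) = -1011998 + (0 + 669451) = -1011998 + 669451 = -342547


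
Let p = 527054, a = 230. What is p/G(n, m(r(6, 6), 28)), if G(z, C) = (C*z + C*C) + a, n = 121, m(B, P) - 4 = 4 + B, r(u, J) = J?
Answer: 263527/1060 ≈ 248.61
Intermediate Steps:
m(B, P) = 8 + B (m(B, P) = 4 + (4 + B) = 8 + B)
G(z, C) = 230 + C² + C*z (G(z, C) = (C*z + C*C) + 230 = (C*z + C²) + 230 = (C² + C*z) + 230 = 230 + C² + C*z)
p/G(n, m(r(6, 6), 28)) = 527054/(230 + (8 + 6)² + (8 + 6)*121) = 527054/(230 + 14² + 14*121) = 527054/(230 + 196 + 1694) = 527054/2120 = 527054*(1/2120) = 263527/1060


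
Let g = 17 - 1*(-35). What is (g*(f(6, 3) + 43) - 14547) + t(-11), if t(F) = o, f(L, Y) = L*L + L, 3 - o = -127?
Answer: -9997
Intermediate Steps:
o = 130 (o = 3 - 1*(-127) = 3 + 127 = 130)
g = 52 (g = 17 + 35 = 52)
f(L, Y) = L + L² (f(L, Y) = L² + L = L + L²)
t(F) = 130
(g*(f(6, 3) + 43) - 14547) + t(-11) = (52*(6*(1 + 6) + 43) - 14547) + 130 = (52*(6*7 + 43) - 14547) + 130 = (52*(42 + 43) - 14547) + 130 = (52*85 - 14547) + 130 = (4420 - 14547) + 130 = -10127 + 130 = -9997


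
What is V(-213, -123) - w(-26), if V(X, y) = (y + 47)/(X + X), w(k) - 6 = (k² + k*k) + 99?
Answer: -310303/213 ≈ -1456.8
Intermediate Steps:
w(k) = 105 + 2*k² (w(k) = 6 + ((k² + k*k) + 99) = 6 + ((k² + k²) + 99) = 6 + (2*k² + 99) = 6 + (99 + 2*k²) = 105 + 2*k²)
V(X, y) = (47 + y)/(2*X) (V(X, y) = (47 + y)/((2*X)) = (47 + y)*(1/(2*X)) = (47 + y)/(2*X))
V(-213, -123) - w(-26) = (½)*(47 - 123)/(-213) - (105 + 2*(-26)²) = (½)*(-1/213)*(-76) - (105 + 2*676) = 38/213 - (105 + 1352) = 38/213 - 1*1457 = 38/213 - 1457 = -310303/213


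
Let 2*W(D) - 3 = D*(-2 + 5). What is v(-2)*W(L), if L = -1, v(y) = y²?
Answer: 0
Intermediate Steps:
W(D) = 3/2 + 3*D/2 (W(D) = 3/2 + (D*(-2 + 5))/2 = 3/2 + (D*3)/2 = 3/2 + (3*D)/2 = 3/2 + 3*D/2)
v(-2)*W(L) = (-2)²*(3/2 + (3/2)*(-1)) = 4*(3/2 - 3/2) = 4*0 = 0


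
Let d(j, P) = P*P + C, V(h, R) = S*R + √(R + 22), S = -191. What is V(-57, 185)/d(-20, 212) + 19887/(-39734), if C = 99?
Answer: -2299771031/1789738562 + 3*√23/45043 ≈ -1.2847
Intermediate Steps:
V(h, R) = √(22 + R) - 191*R (V(h, R) = -191*R + √(R + 22) = -191*R + √(22 + R) = √(22 + R) - 191*R)
d(j, P) = 99 + P² (d(j, P) = P*P + 99 = P² + 99 = 99 + P²)
V(-57, 185)/d(-20, 212) + 19887/(-39734) = (√(22 + 185) - 191*185)/(99 + 212²) + 19887/(-39734) = (√207 - 35335)/(99 + 44944) + 19887*(-1/39734) = (3*√23 - 35335)/45043 - 19887/39734 = (-35335 + 3*√23)*(1/45043) - 19887/39734 = (-35335/45043 + 3*√23/45043) - 19887/39734 = -2299771031/1789738562 + 3*√23/45043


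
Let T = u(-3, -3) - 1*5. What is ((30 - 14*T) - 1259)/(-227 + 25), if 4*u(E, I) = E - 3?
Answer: 569/101 ≈ 5.6337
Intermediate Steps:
u(E, I) = -¾ + E/4 (u(E, I) = (E - 3)/4 = (-3 + E)/4 = -¾ + E/4)
T = -13/2 (T = (-¾ + (¼)*(-3)) - 1*5 = (-¾ - ¾) - 5 = -3/2 - 5 = -13/2 ≈ -6.5000)
((30 - 14*T) - 1259)/(-227 + 25) = ((30 - 14*(-13/2)) - 1259)/(-227 + 25) = ((30 + 91) - 1259)/(-202) = (121 - 1259)*(-1/202) = -1138*(-1/202) = 569/101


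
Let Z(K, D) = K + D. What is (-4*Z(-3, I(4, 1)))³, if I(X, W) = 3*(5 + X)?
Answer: -884736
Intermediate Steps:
I(X, W) = 15 + 3*X
Z(K, D) = D + K
(-4*Z(-3, I(4, 1)))³ = (-4*((15 + 3*4) - 3))³ = (-4*((15 + 12) - 3))³ = (-4*(27 - 3))³ = (-4*24)³ = (-96)³ = -884736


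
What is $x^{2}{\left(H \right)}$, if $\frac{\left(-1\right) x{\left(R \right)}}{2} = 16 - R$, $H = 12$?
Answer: $64$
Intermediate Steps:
$x{\left(R \right)} = -32 + 2 R$ ($x{\left(R \right)} = - 2 \left(16 - R\right) = -32 + 2 R$)
$x^{2}{\left(H \right)} = \left(-32 + 2 \cdot 12\right)^{2} = \left(-32 + 24\right)^{2} = \left(-8\right)^{2} = 64$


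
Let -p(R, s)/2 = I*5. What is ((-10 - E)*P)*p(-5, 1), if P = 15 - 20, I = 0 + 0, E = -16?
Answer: 0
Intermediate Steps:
I = 0
p(R, s) = 0 (p(R, s) = -0*5 = -2*0 = 0)
P = -5
((-10 - E)*P)*p(-5, 1) = ((-10 - 1*(-16))*(-5))*0 = ((-10 + 16)*(-5))*0 = (6*(-5))*0 = -30*0 = 0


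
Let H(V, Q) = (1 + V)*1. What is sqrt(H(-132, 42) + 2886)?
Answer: sqrt(2755) ≈ 52.488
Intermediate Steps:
H(V, Q) = 1 + V
sqrt(H(-132, 42) + 2886) = sqrt((1 - 132) + 2886) = sqrt(-131 + 2886) = sqrt(2755)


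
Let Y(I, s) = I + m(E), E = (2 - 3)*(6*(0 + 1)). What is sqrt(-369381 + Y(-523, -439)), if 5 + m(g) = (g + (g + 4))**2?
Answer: I*sqrt(369845) ≈ 608.15*I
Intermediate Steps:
E = -6 ≈ -6.0000
m(g) = -5 + (4 + 2*g)**2 (m(g) = -5 + (g + (g + 4))**2 = -5 + (g + (4 + g))**2 = -5 + (4 + 2*g)**2)
Y(I, s) = 59 + I (Y(I, s) = I + (-5 + 4*(2 - 6)**2) = I + (-5 + 4*(-4)**2) = I + (-5 + 4*16) = I + (-5 + 64) = I + 59 = 59 + I)
sqrt(-369381 + Y(-523, -439)) = sqrt(-369381 + (59 - 523)) = sqrt(-369381 - 464) = sqrt(-369845) = I*sqrt(369845)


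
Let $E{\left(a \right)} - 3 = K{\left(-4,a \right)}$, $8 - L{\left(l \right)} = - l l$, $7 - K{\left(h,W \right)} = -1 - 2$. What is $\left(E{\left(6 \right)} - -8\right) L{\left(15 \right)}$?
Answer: $4893$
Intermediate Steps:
$K{\left(h,W \right)} = 10$ ($K{\left(h,W \right)} = 7 - \left(-1 - 2\right) = 7 - -3 = 7 + 3 = 10$)
$L{\left(l \right)} = 8 + l^{2}$ ($L{\left(l \right)} = 8 - - l l = 8 - - l^{2} = 8 + l^{2}$)
$E{\left(a \right)} = 13$ ($E{\left(a \right)} = 3 + 10 = 13$)
$\left(E{\left(6 \right)} - -8\right) L{\left(15 \right)} = \left(13 - -8\right) \left(8 + 15^{2}\right) = \left(13 + 8\right) \left(8 + 225\right) = 21 \cdot 233 = 4893$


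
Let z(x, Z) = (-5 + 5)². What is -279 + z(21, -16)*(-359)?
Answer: -279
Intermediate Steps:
z(x, Z) = 0 (z(x, Z) = 0² = 0)
-279 + z(21, -16)*(-359) = -279 + 0*(-359) = -279 + 0 = -279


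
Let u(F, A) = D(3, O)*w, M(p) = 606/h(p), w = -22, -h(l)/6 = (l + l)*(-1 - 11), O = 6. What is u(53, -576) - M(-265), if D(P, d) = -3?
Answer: 419861/6360 ≈ 66.016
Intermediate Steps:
h(l) = 144*l (h(l) = -6*(l + l)*(-1 - 11) = -6*2*l*(-12) = -(-144)*l = 144*l)
M(p) = 101/(24*p) (M(p) = 606/((144*p)) = 606*(1/(144*p)) = 101/(24*p))
u(F, A) = 66 (u(F, A) = -3*(-22) = 66)
u(53, -576) - M(-265) = 66 - 101/(24*(-265)) = 66 - 101*(-1)/(24*265) = 66 - 1*(-101/6360) = 66 + 101/6360 = 419861/6360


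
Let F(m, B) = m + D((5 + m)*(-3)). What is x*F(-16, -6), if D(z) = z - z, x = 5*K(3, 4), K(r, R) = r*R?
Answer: -960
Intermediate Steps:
K(r, R) = R*r
x = 60 (x = 5*(4*3) = 5*12 = 60)
D(z) = 0
F(m, B) = m (F(m, B) = m + 0 = m)
x*F(-16, -6) = 60*(-16) = -960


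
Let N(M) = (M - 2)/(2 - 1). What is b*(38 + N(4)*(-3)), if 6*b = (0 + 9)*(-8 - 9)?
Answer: -816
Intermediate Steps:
N(M) = -2 + M (N(M) = (-2 + M)/1 = (-2 + M)*1 = -2 + M)
b = -51/2 (b = ((0 + 9)*(-8 - 9))/6 = (9*(-17))/6 = (⅙)*(-153) = -51/2 ≈ -25.500)
b*(38 + N(4)*(-3)) = -51*(38 + (-2 + 4)*(-3))/2 = -51*(38 + 2*(-3))/2 = -51*(38 - 6)/2 = -51/2*32 = -816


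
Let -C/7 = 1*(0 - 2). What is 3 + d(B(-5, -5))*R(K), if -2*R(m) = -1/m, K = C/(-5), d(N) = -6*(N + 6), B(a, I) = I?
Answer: 57/14 ≈ 4.0714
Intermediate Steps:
C = 14 (C = -7*(0 - 2) = -7*(-2) = 14)
d(N) = -36 - 6*N (d(N) = -6*(6 + N) = -36 - 6*N)
K = -14/5 (K = 14/(-5) = 14*(-1/5) = -14/5 ≈ -2.8000)
R(m) = 1/(2*m) (R(m) = -(-1)/(2*m) = 1/(2*m))
3 + d(B(-5, -5))*R(K) = 3 + (-36 - 6*(-5))*(1/(2*(-14/5))) = 3 + (-36 + 30)*((1/2)*(-5/14)) = 3 - 6*(-5/28) = 3 + 15/14 = 57/14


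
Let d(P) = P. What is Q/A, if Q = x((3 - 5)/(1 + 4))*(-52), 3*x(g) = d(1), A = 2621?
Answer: -52/7863 ≈ -0.0066133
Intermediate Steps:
x(g) = ⅓ (x(g) = (⅓)*1 = ⅓)
Q = -52/3 (Q = (⅓)*(-52) = -52/3 ≈ -17.333)
Q/A = -52/3/2621 = -52/3*1/2621 = -52/7863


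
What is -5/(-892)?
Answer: 5/892 ≈ 0.0056054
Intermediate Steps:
-5/(-892) = -5*(-1/892) = 5/892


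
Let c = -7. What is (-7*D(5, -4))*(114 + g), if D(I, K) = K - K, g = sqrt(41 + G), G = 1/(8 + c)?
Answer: 0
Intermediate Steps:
G = 1 (G = 1/(8 - 7) = 1/1 = 1)
g = sqrt(42) (g = sqrt(41 + 1) = sqrt(42) ≈ 6.4807)
D(I, K) = 0
(-7*D(5, -4))*(114 + g) = (-7*0)*(114 + sqrt(42)) = 0*(114 + sqrt(42)) = 0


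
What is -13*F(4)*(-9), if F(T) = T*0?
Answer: 0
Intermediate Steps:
F(T) = 0
-13*F(4)*(-9) = -13*0*(-9) = 0*(-9) = 0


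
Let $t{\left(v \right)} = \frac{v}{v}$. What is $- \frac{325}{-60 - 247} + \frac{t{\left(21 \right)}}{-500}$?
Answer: $\frac{162193}{153500} \approx 1.0566$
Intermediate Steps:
$t{\left(v \right)} = 1$
$- \frac{325}{-60 - 247} + \frac{t{\left(21 \right)}}{-500} = - \frac{325}{-60 - 247} + 1 \frac{1}{-500} = - \frac{325}{-307} + 1 \left(- \frac{1}{500}\right) = \left(-325\right) \left(- \frac{1}{307}\right) - \frac{1}{500} = \frac{325}{307} - \frac{1}{500} = \frac{162193}{153500}$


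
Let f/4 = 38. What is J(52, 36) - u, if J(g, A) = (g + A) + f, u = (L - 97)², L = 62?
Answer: -985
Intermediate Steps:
f = 152 (f = 4*38 = 152)
u = 1225 (u = (62 - 97)² = (-35)² = 1225)
J(g, A) = 152 + A + g (J(g, A) = (g + A) + 152 = (A + g) + 152 = 152 + A + g)
J(52, 36) - u = (152 + 36 + 52) - 1*1225 = 240 - 1225 = -985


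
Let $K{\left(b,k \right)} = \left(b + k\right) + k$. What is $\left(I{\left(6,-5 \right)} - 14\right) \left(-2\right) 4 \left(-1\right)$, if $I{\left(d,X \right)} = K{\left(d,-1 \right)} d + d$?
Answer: $128$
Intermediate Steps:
$K{\left(b,k \right)} = b + 2 k$
$I{\left(d,X \right)} = d + d \left(-2 + d\right)$ ($I{\left(d,X \right)} = \left(d + 2 \left(-1\right)\right) d + d = \left(d - 2\right) d + d = \left(-2 + d\right) d + d = d \left(-2 + d\right) + d = d + d \left(-2 + d\right)$)
$\left(I{\left(6,-5 \right)} - 14\right) \left(-2\right) 4 \left(-1\right) = \left(6 \left(-1 + 6\right) - 14\right) \left(-2\right) 4 \left(-1\right) = \left(6 \cdot 5 - 14\right) \left(\left(-8\right) \left(-1\right)\right) = \left(30 - 14\right) 8 = 16 \cdot 8 = 128$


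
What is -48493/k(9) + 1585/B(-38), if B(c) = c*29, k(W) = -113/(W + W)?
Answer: 961728043/124526 ≈ 7723.1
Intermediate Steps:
k(W) = -113/(2*W) (k(W) = -113*1/(2*W) = -113/(2*W))
B(c) = 29*c
-48493/k(9) + 1585/B(-38) = -48493/((-113/2/9)) + 1585/((29*(-38))) = -48493/((-113/2*1/9)) + 1585/(-1102) = -48493/(-113/18) + 1585*(-1/1102) = -48493*(-18/113) - 1585/1102 = 872874/113 - 1585/1102 = 961728043/124526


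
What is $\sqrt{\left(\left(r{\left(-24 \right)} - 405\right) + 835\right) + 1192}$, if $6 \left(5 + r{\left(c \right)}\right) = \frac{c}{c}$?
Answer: $\frac{\sqrt{58218}}{6} \approx 40.214$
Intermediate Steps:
$r{\left(c \right)} = - \frac{29}{6}$ ($r{\left(c \right)} = -5 + \frac{c \frac{1}{c}}{6} = -5 + \frac{1}{6} \cdot 1 = -5 + \frac{1}{6} = - \frac{29}{6}$)
$\sqrt{\left(\left(r{\left(-24 \right)} - 405\right) + 835\right) + 1192} = \sqrt{\left(\left(- \frac{29}{6} - 405\right) + 835\right) + 1192} = \sqrt{\left(- \frac{2459}{6} + 835\right) + 1192} = \sqrt{\frac{2551}{6} + 1192} = \sqrt{\frac{9703}{6}} = \frac{\sqrt{58218}}{6}$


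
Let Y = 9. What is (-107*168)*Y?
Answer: -161784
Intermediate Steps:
(-107*168)*Y = -107*168*9 = -17976*9 = -161784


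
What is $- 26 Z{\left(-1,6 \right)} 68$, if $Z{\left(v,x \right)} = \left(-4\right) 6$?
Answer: $42432$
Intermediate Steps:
$Z{\left(v,x \right)} = -24$
$- 26 Z{\left(-1,6 \right)} 68 = \left(-26\right) \left(-24\right) 68 = 624 \cdot 68 = 42432$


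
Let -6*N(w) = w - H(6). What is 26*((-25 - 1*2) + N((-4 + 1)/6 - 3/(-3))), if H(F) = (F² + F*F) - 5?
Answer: -2483/6 ≈ -413.83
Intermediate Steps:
H(F) = -5 + 2*F² (H(F) = (F² + F²) - 5 = 2*F² - 5 = -5 + 2*F²)
N(w) = 67/6 - w/6 (N(w) = -(w - (-5 + 2*6²))/6 = -(w - (-5 + 2*36))/6 = -(w - (-5 + 72))/6 = -(w - 1*67)/6 = -(w - 67)/6 = -(-67 + w)/6 = 67/6 - w/6)
26*((-25 - 1*2) + N((-4 + 1)/6 - 3/(-3))) = 26*((-25 - 1*2) + (67/6 - ((-4 + 1)/6 - 3/(-3))/6)) = 26*((-25 - 2) + (67/6 - (-3*⅙ - 3*(-⅓))/6)) = 26*(-27 + (67/6 - (-½ + 1)/6)) = 26*(-27 + (67/6 - ⅙*½)) = 26*(-27 + (67/6 - 1/12)) = 26*(-27 + 133/12) = 26*(-191/12) = -2483/6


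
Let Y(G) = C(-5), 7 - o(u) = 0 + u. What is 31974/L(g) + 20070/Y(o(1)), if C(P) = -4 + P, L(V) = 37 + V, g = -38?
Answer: -34204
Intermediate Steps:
o(u) = 7 - u (o(u) = 7 - (0 + u) = 7 - u)
Y(G) = -9 (Y(G) = -4 - 5 = -9)
31974/L(g) + 20070/Y(o(1)) = 31974/(37 - 38) + 20070/(-9) = 31974/(-1) + 20070*(-⅑) = 31974*(-1) - 2230 = -31974 - 2230 = -34204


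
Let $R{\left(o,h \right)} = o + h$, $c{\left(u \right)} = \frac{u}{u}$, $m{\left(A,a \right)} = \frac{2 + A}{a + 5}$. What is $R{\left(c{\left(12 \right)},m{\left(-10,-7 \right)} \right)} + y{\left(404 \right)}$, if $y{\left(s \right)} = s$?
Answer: $409$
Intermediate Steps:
$m{\left(A,a \right)} = \frac{2 + A}{5 + a}$
$c{\left(u \right)} = 1$
$R{\left(o,h \right)} = h + o$
$R{\left(c{\left(12 \right)},m{\left(-10,-7 \right)} \right)} + y{\left(404 \right)} = \left(\frac{2 - 10}{5 - 7} + 1\right) + 404 = \left(\frac{1}{-2} \left(-8\right) + 1\right) + 404 = \left(\left(- \frac{1}{2}\right) \left(-8\right) + 1\right) + 404 = \left(4 + 1\right) + 404 = 5 + 404 = 409$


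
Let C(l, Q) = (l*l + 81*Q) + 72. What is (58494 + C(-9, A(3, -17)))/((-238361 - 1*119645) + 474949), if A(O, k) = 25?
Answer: 20224/38981 ≈ 0.51882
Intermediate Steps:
C(l, Q) = 72 + l² + 81*Q (C(l, Q) = (l² + 81*Q) + 72 = 72 + l² + 81*Q)
(58494 + C(-9, A(3, -17)))/((-238361 - 1*119645) + 474949) = (58494 + (72 + (-9)² + 81*25))/((-238361 - 1*119645) + 474949) = (58494 + (72 + 81 + 2025))/((-238361 - 119645) + 474949) = (58494 + 2178)/(-358006 + 474949) = 60672/116943 = 60672*(1/116943) = 20224/38981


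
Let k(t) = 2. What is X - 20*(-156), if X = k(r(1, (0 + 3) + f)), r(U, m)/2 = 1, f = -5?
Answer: 3122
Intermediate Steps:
r(U, m) = 2 (r(U, m) = 2*1 = 2)
X = 2
X - 20*(-156) = 2 - 20*(-156) = 2 + 3120 = 3122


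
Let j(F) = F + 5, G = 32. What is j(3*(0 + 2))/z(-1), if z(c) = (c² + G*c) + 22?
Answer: -11/9 ≈ -1.2222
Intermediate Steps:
j(F) = 5 + F
z(c) = 22 + c² + 32*c (z(c) = (c² + 32*c) + 22 = 22 + c² + 32*c)
j(3*(0 + 2))/z(-1) = (5 + 3*(0 + 2))/(22 + (-1)² + 32*(-1)) = (5 + 3*2)/(22 + 1 - 32) = (5 + 6)/(-9) = 11*(-⅑) = -11/9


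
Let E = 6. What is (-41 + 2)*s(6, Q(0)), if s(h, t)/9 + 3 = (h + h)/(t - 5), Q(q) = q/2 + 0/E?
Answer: 9477/5 ≈ 1895.4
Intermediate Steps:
Q(q) = q/2 (Q(q) = q/2 + 0/6 = q*(1/2) + 0*(1/6) = q/2 + 0 = q/2)
s(h, t) = -27 + 18*h/(-5 + t) (s(h, t) = -27 + 9*((h + h)/(t - 5)) = -27 + 9*((2*h)/(-5 + t)) = -27 + 9*(2*h/(-5 + t)) = -27 + 18*h/(-5 + t))
(-41 + 2)*s(6, Q(0)) = (-41 + 2)*(9*(15 - 3*0/2 + 2*6)/(-5 + (1/2)*0)) = -351*(15 - 3*0 + 12)/(-5 + 0) = -351*(15 + 0 + 12)/(-5) = -351*(-1)*27/5 = -39*(-243/5) = 9477/5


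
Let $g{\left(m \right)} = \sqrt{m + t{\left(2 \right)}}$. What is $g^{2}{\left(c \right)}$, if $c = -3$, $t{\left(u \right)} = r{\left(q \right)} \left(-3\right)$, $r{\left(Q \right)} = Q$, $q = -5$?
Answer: $12$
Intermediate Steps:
$t{\left(u \right)} = 15$ ($t{\left(u \right)} = \left(-5\right) \left(-3\right) = 15$)
$g{\left(m \right)} = \sqrt{15 + m}$ ($g{\left(m \right)} = \sqrt{m + 15} = \sqrt{15 + m}$)
$g^{2}{\left(c \right)} = \left(\sqrt{15 - 3}\right)^{2} = \left(\sqrt{12}\right)^{2} = \left(2 \sqrt{3}\right)^{2} = 12$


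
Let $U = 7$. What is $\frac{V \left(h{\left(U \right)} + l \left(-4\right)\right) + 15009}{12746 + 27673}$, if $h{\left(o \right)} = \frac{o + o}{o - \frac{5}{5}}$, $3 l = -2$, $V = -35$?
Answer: $\frac{14834}{40419} \approx 0.36701$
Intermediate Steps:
$l = - \frac{2}{3}$ ($l = \frac{1}{3} \left(-2\right) = - \frac{2}{3} \approx -0.66667$)
$h{\left(o \right)} = \frac{2 o}{-1 + o}$ ($h{\left(o \right)} = \frac{2 o}{o - 1} = \frac{2 o}{-1 + o}$)
$\frac{V \left(h{\left(U \right)} + l \left(-4\right)\right) + 15009}{12746 + 27673} = \frac{- 35 \left(2 \cdot 7 \frac{1}{-1 + 7} - - \frac{8}{3}\right) + 15009}{12746 + 27673} = \frac{- 35 \left(2 \cdot 7 \cdot \frac{1}{6} + \frac{8}{3}\right) + 15009}{40419} = \left(- 35 \left(2 \cdot 7 \cdot \frac{1}{6} + \frac{8}{3}\right) + 15009\right) \frac{1}{40419} = \left(- 35 \left(\frac{7}{3} + \frac{8}{3}\right) + 15009\right) \frac{1}{40419} = \left(\left(-35\right) 5 + 15009\right) \frac{1}{40419} = \left(-175 + 15009\right) \frac{1}{40419} = 14834 \cdot \frac{1}{40419} = \frac{14834}{40419}$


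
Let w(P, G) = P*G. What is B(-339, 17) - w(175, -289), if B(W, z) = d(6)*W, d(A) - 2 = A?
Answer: 47863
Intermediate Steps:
d(A) = 2 + A
w(P, G) = G*P
B(W, z) = 8*W (B(W, z) = (2 + 6)*W = 8*W)
B(-339, 17) - w(175, -289) = 8*(-339) - (-289)*175 = -2712 - 1*(-50575) = -2712 + 50575 = 47863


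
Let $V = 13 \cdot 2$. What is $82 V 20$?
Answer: $42640$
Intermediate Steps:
$V = 26$
$82 V 20 = 82 \cdot 26 \cdot 20 = 2132 \cdot 20 = 42640$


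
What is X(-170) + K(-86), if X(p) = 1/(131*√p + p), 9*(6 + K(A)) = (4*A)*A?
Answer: 170594807/51993 - 131*I*√170/2946270 ≈ 3281.1 - 0.00057973*I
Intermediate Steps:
K(A) = -6 + 4*A²/9 (K(A) = -6 + ((4*A)*A)/9 = -6 + (4*A²)/9 = -6 + 4*A²/9)
X(p) = 1/(p + 131*√p)
X(-170) + K(-86) = 1/(-170 + 131*√(-170)) + (-6 + (4/9)*(-86)²) = 1/(-170 + 131*(I*√170)) + (-6 + (4/9)*7396) = 1/(-170 + 131*I*√170) + (-6 + 29584/9) = 1/(-170 + 131*I*√170) + 29530/9 = 29530/9 + 1/(-170 + 131*I*√170)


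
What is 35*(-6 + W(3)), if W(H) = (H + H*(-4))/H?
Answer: -315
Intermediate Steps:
W(H) = -3 (W(H) = (H - 4*H)/H = (-3*H)/H = -3)
35*(-6 + W(3)) = 35*(-6 - 3) = 35*(-9) = -315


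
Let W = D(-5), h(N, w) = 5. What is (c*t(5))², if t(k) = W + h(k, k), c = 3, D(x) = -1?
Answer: 144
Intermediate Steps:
W = -1
t(k) = 4 (t(k) = -1 + 5 = 4)
(c*t(5))² = (3*4)² = 12² = 144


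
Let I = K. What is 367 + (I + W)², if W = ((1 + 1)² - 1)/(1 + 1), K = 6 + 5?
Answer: 2093/4 ≈ 523.25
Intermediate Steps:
K = 11
I = 11
W = 3/2 (W = (2² - 1)/2 = (4 - 1)*(½) = 3*(½) = 3/2 ≈ 1.5000)
367 + (I + W)² = 367 + (11 + 3/2)² = 367 + (25/2)² = 367 + 625/4 = 2093/4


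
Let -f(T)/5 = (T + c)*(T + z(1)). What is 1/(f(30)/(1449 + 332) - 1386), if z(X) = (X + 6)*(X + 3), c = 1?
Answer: -1781/2477456 ≈ -0.00071888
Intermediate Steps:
z(X) = (3 + X)*(6 + X) (z(X) = (6 + X)*(3 + X) = (3 + X)*(6 + X))
f(T) = -5*(1 + T)*(28 + T) (f(T) = -5*(T + 1)*(T + (18 + 1² + 9*1)) = -5*(1 + T)*(T + (18 + 1 + 9)) = -5*(1 + T)*(T + 28) = -5*(1 + T)*(28 + T))
1/(f(30)/(1449 + 332) - 1386) = 1/((-140 - 145*30 - 5*30²)/(1449 + 332) - 1386) = 1/((-140 - 4350 - 5*900)/1781 - 1386) = 1/((-140 - 4350 - 4500)*(1/1781) - 1386) = 1/(-8990*1/1781 - 1386) = 1/(-8990/1781 - 1386) = 1/(-2477456/1781) = -1781/2477456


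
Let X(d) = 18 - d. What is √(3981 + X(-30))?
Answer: √4029 ≈ 63.474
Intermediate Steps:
√(3981 + X(-30)) = √(3981 + (18 - 1*(-30))) = √(3981 + (18 + 30)) = √(3981 + 48) = √4029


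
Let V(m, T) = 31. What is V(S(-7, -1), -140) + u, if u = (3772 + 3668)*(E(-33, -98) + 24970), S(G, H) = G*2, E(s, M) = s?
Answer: 185531311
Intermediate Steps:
S(G, H) = 2*G
u = 185531280 (u = (3772 + 3668)*(-33 + 24970) = 7440*24937 = 185531280)
V(S(-7, -1), -140) + u = 31 + 185531280 = 185531311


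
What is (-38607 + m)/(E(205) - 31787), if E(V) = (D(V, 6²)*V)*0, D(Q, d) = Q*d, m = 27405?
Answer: 11202/31787 ≈ 0.35241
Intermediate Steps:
E(V) = 0 (E(V) = ((V*6²)*V)*0 = ((V*36)*V)*0 = ((36*V)*V)*0 = (36*V²)*0 = 0)
(-38607 + m)/(E(205) - 31787) = (-38607 + 27405)/(0 - 31787) = -11202/(-31787) = -11202*(-1/31787) = 11202/31787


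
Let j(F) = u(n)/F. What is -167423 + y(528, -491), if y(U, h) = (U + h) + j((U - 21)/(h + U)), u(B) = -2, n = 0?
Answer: -84864776/507 ≈ -1.6739e+5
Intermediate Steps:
j(F) = -2/F
y(U, h) = U + h - 2*(U + h)/(-21 + U) (y(U, h) = (U + h) - 2*(h + U)/(U - 21) = (U + h) - 2*(U + h)/(-21 + U) = U + h - 2*(U + h)/(-21 + U))
-167423 + y(528, -491) = -167423 + (-2*528 - 2*(-491) + (-21 + 528)*(528 - 491))/(-21 + 528) = -167423 + (-1056 + 982 + 507*37)/507 = -167423 + (-1056 + 982 + 18759)/507 = -167423 + (1/507)*18685 = -167423 + 18685/507 = -84864776/507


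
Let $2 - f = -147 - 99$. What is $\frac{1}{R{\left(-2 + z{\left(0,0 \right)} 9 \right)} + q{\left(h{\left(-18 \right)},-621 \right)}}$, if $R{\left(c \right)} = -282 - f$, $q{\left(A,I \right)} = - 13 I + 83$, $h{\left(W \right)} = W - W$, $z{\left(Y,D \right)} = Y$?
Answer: $\frac{1}{7626} \approx 0.00013113$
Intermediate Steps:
$f = 248$ ($f = 2 - \left(-147 - 99\right) = 2 - -246 = 2 + 246 = 248$)
$h{\left(W \right)} = 0$
$q{\left(A,I \right)} = 83 - 13 I$
$R{\left(c \right)} = -530$ ($R{\left(c \right)} = -282 - 248 = -530$)
$\frac{1}{R{\left(-2 + z{\left(0,0 \right)} 9 \right)} + q{\left(h{\left(-18 \right)},-621 \right)}} = \frac{1}{-530 + \left(83 - -8073\right)} = \frac{1}{-530 + \left(83 + 8073\right)} = \frac{1}{-530 + 8156} = \frac{1}{7626}$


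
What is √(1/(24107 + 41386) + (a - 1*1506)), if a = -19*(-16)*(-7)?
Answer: I*√1731937359397/21831 ≈ 60.283*I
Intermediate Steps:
a = -2128 (a = 304*(-7) = -2128)
√(1/(24107 + 41386) + (a - 1*1506)) = √(1/(24107 + 41386) + (-2128 - 1*1506)) = √(1/65493 + (-2128 - 1506)) = √(1/65493 - 3634) = √(-238001561/65493) = I*√1731937359397/21831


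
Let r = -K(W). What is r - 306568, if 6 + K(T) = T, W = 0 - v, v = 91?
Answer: -306471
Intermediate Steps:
W = -91 (W = 0 - 1*91 = 0 - 91 = -91)
K(T) = -6 + T
r = 97 (r = -(-6 - 91) = -1*(-97) = 97)
r - 306568 = 97 - 306568 = -306471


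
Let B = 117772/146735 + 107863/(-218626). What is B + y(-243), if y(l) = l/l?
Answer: 42000830077/32080086110 ≈ 1.3092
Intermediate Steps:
B = 9920743967/32080086110 (B = 117772*(1/146735) + 107863*(-1/218626) = 117772/146735 - 107863/218626 = 9920743967/32080086110 ≈ 0.30925)
y(l) = 1
B + y(-243) = 9920743967/32080086110 + 1 = 42000830077/32080086110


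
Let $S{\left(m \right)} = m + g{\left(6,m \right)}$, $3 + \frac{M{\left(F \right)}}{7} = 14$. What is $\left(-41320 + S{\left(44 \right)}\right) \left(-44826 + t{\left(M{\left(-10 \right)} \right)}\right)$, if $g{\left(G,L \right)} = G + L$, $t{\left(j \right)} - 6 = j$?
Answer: $1844574918$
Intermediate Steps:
$M{\left(F \right)} = 77$ ($M{\left(F \right)} = -21 + 7 \cdot 14 = -21 + 98 = 77$)
$t{\left(j \right)} = 6 + j$
$S{\left(m \right)} = 6 + 2 m$ ($S{\left(m \right)} = m + \left(6 + m\right) = 6 + 2 m$)
$\left(-41320 + S{\left(44 \right)}\right) \left(-44826 + t{\left(M{\left(-10 \right)} \right)}\right) = \left(-41320 + \left(6 + 2 \cdot 44\right)\right) \left(-44826 + \left(6 + 77\right)\right) = \left(-41320 + \left(6 + 88\right)\right) \left(-44826 + 83\right) = \left(-41320 + 94\right) \left(-44743\right) = \left(-41226\right) \left(-44743\right) = 1844574918$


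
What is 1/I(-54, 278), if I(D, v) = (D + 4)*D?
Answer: 1/2700 ≈ 0.00037037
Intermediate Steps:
I(D, v) = D*(4 + D) (I(D, v) = (4 + D)*D = D*(4 + D))
1/I(-54, 278) = 1/(-54*(4 - 54)) = 1/(-54*(-50)) = 1/2700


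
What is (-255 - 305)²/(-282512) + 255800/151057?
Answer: 1555943400/2667213449 ≈ 0.58336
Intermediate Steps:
(-255 - 305)²/(-282512) + 255800/151057 = (-560)²*(-1/282512) + 255800*(1/151057) = 313600*(-1/282512) + 255800/151057 = -19600/17657 + 255800/151057 = 1555943400/2667213449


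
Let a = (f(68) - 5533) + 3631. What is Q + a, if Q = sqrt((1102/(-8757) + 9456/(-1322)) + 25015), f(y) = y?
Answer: -1834 + sqrt(93099045985318961)/1929459 ≈ -1675.9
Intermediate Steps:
Q = sqrt(93099045985318961)/1929459 (Q = sqrt((1102*(-1/8757) + 9456*(-1/1322)) + 25015) = sqrt((-1102/8757 - 4728/661) + 25015) = sqrt(-42131518/5788377 + 25015) = sqrt(144754119137/5788377) = sqrt(93099045985318961)/1929459 ≈ 158.14)
a = -1834 (a = (68 - 5533) + 3631 = -5465 + 3631 = -1834)
Q + a = sqrt(93099045985318961)/1929459 - 1834 = -1834 + sqrt(93099045985318961)/1929459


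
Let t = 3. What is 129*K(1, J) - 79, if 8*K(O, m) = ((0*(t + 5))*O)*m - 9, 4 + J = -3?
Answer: -1793/8 ≈ -224.13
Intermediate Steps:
J = -7 (J = -4 - 3 = -7)
K(O, m) = -9/8 (K(O, m) = (((0*(3 + 5))*O)*m - 9)/8 = (((0*8)*O)*m - 9)/8 = ((0*O)*m - 9)/8 = (0*m - 9)/8 = (0 - 9)/8 = (1/8)*(-9) = -9/8)
129*K(1, J) - 79 = 129*(-9/8) - 79 = -1161/8 - 79 = -1793/8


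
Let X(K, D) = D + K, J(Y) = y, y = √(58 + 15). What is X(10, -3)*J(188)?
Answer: 7*√73 ≈ 59.808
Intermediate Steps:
y = √73 ≈ 8.5440
J(Y) = √73
X(10, -3)*J(188) = (-3 + 10)*√73 = 7*√73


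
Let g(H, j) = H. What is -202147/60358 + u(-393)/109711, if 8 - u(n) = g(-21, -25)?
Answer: -22175999135/6621936538 ≈ -3.3489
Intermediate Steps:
u(n) = 29 (u(n) = 8 - 1*(-21) = 8 + 21 = 29)
-202147/60358 + u(-393)/109711 = -202147/60358 + 29/109711 = -22175999135/6621936538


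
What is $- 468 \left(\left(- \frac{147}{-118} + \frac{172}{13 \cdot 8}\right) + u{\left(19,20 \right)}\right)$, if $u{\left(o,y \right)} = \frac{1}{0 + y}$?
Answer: $- \frac{407223}{295} \approx -1380.4$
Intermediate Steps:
$u{\left(o,y \right)} = \frac{1}{y}$
$- 468 \left(\left(- \frac{147}{-118} + \frac{172}{13 \cdot 8}\right) + u{\left(19,20 \right)}\right) = - 468 \left(\left(- \frac{147}{-118} + \frac{172}{13 \cdot 8}\right) + \frac{1}{20}\right) = - 468 \left(\left(\left(-147\right) \left(- \frac{1}{118}\right) + \frac{172}{104}\right) + \frac{1}{20}\right) = - 468 \left(\left(\frac{147}{118} + 172 \cdot \frac{1}{104}\right) + \frac{1}{20}\right) = - 468 \left(\left(\frac{147}{118} + \frac{43}{26}\right) + \frac{1}{20}\right) = - 468 \left(\frac{2224}{767} + \frac{1}{20}\right) = \left(-468\right) \frac{45247}{15340} = - \frac{407223}{295}$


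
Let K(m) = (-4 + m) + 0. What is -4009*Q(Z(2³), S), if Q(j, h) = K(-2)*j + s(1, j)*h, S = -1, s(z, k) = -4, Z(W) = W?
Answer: 176396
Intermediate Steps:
K(m) = -4 + m
Q(j, h) = -6*j - 4*h (Q(j, h) = (-4 - 2)*j - 4*h = -6*j - 4*h)
-4009*Q(Z(2³), S) = -4009*(-6*2³ - 4*(-1)) = -4009*(-6*8 + 4) = -4009*(-48 + 4) = -4009*(-44) = 176396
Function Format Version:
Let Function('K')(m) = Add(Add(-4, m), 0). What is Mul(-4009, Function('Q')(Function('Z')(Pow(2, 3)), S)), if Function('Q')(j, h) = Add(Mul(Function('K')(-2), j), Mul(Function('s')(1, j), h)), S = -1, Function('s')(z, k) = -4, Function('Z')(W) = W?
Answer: 176396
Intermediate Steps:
Function('K')(m) = Add(-4, m)
Function('Q')(j, h) = Add(Mul(-6, j), Mul(-4, h)) (Function('Q')(j, h) = Add(Mul(Add(-4, -2), j), Mul(-4, h)) = Add(Mul(-6, j), Mul(-4, h)))
Mul(-4009, Function('Q')(Function('Z')(Pow(2, 3)), S)) = Mul(-4009, Add(Mul(-6, Pow(2, 3)), Mul(-4, -1))) = Mul(-4009, Add(Mul(-6, 8), 4)) = Mul(-4009, Add(-48, 4)) = Mul(-4009, -44) = 176396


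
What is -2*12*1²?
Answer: -24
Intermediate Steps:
-2*12*1² = -24*1 = -24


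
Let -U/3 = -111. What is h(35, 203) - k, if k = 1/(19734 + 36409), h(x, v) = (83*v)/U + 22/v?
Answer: 192439777640/3795210657 ≈ 50.706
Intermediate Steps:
U = 333 (U = -3*(-111) = 333)
h(x, v) = 22/v + 83*v/333 (h(x, v) = (83*v)/333 + 22/v = (83*v)*(1/333) + 22/v = 83*v/333 + 22/v = 22/v + 83*v/333)
k = 1/56143 ≈ 1.7812e-5
h(35, 203) - k = (22/203 + (83/333)*203) - 1*1/56143 = (22*(1/203) + 16849/333) - 1/56143 = (22/203 + 16849/333) - 1/56143 = 3427673/67599 - 1/56143 = 192439777640/3795210657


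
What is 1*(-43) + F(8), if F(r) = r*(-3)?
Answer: -67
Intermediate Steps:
F(r) = -3*r
1*(-43) + F(8) = 1*(-43) - 3*8 = -43 - 24 = -67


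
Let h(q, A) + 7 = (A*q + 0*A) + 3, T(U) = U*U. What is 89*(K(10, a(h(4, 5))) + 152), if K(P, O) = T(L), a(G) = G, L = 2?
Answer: 13884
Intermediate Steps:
T(U) = U²
h(q, A) = -4 + A*q (h(q, A) = -7 + ((A*q + 0*A) + 3) = -7 + ((A*q + 0) + 3) = -7 + (A*q + 3) = -7 + (3 + A*q) = -4 + A*q)
K(P, O) = 4 (K(P, O) = 2² = 4)
89*(K(10, a(h(4, 5))) + 152) = 89*(4 + 152) = 89*156 = 13884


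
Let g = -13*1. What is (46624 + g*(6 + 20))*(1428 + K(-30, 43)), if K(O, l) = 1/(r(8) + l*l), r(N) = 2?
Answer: 122344497494/1851 ≈ 6.6096e+7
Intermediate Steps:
g = -13
K(O, l) = 1/(2 + l**2) (K(O, l) = 1/(2 + l*l) = 1/(2 + l**2))
(46624 + g*(6 + 20))*(1428 + K(-30, 43)) = (46624 - 13*(6 + 20))*(1428 + 1/(2 + 43**2)) = (46624 - 13*26)*(1428 + 1/(2 + 1849)) = (46624 - 338)*(1428 + 1/1851) = 46286*(1428 + 1/1851) = 46286*(2643229/1851) = 122344497494/1851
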